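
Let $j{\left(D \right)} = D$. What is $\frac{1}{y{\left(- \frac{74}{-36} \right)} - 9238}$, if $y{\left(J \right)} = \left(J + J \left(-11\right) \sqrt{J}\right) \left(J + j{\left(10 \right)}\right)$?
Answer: $- \frac{561580776}{5164656780995} + \frac{2769228 \sqrt{74}}{5164656780995} \approx -0.00010412$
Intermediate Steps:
$y{\left(J \right)} = \left(10 + J\right) \left(J - 11 J^{\frac{3}{2}}\right)$ ($y{\left(J \right)} = \left(J + J \left(-11\right) \sqrt{J}\right) \left(J + 10\right) = \left(J + - 11 J \sqrt{J}\right) \left(10 + J\right) = \left(J - 11 J^{\frac{3}{2}}\right) \left(10 + J\right) = \left(10 + J\right) \left(J - 11 J^{\frac{3}{2}}\right)$)
$\frac{1}{y{\left(- \frac{74}{-36} \right)} - 9238} = \frac{1}{\left(\left(- \frac{74}{-36}\right)^{2} - 110 \left(- \frac{74}{-36}\right)^{\frac{3}{2}} - 11 \left(- \frac{74}{-36}\right)^{\frac{5}{2}} + 10 \left(- \frac{74}{-36}\right)\right) - 9238} = \frac{1}{\left(\left(\left(-74\right) \left(- \frac{1}{36}\right)\right)^{2} - 110 \left(\left(-74\right) \left(- \frac{1}{36}\right)\right)^{\frac{3}{2}} - 11 \left(\left(-74\right) \left(- \frac{1}{36}\right)\right)^{\frac{5}{2}} + 10 \left(\left(-74\right) \left(- \frac{1}{36}\right)\right)\right) - 9238} = \frac{1}{\left(\left(\frac{37}{18}\right)^{2} - 110 \left(\frac{37}{18}\right)^{\frac{3}{2}} - 11 \left(\frac{37}{18}\right)^{\frac{5}{2}} + 10 \cdot \frac{37}{18}\right) - 9238} = \frac{1}{\left(\frac{1369}{324} - 110 \frac{37 \sqrt{74}}{108} - 11 \frac{1369 \sqrt{74}}{1944} + \frac{185}{9}\right) - 9238} = \frac{1}{\left(\frac{1369}{324} - \frac{2035 \sqrt{74}}{54} - \frac{15059 \sqrt{74}}{1944} + \frac{185}{9}\right) - 9238} = \frac{1}{\left(\frac{8029}{324} - \frac{88319 \sqrt{74}}{1944}\right) - 9238} = \frac{1}{- \frac{2985083}{324} - \frac{88319 \sqrt{74}}{1944}}$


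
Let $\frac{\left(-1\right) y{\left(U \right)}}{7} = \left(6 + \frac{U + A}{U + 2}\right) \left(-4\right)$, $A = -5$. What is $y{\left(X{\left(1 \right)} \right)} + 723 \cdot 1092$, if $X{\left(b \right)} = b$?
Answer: $\frac{2368940}{3} \approx 7.8965 \cdot 10^{5}$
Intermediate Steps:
$y{\left(U \right)} = 168 + \frac{28 \left(-5 + U\right)}{2 + U}$ ($y{\left(U \right)} = - 7 \left(6 + \frac{U - 5}{U + 2}\right) \left(-4\right) = - 7 \left(6 + \frac{-5 + U}{2 + U}\right) \left(-4\right) = - 7 \left(-24 - \frac{4 \left(-5 + U\right)}{2 + U}\right) = 168 + \frac{28 \left(-5 + U\right)}{2 + U}$)
$y{\left(X{\left(1 \right)} \right)} + 723 \cdot 1092 = \frac{196 \left(1 + 1\right)}{2 + 1} + 723 \cdot 1092 = 196 \cdot \frac{1}{3} \cdot 2 + 789516 = \frac{392}{3} + 789516 = \frac{2368940}{3}$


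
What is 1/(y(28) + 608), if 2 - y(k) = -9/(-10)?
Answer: 10/6091 ≈ 0.0016418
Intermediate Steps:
y(k) = 11/10 (y(k) = 2 - (-9)/(-10) = 2 - (-9)*(-1)/10 = 2 - 1*9/10 = 2 - 9/10 = 11/10)
1/(y(28) + 608) = 1/(11/10 + 608) = 1/(6091/10) = 10/6091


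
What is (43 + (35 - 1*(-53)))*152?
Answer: 19912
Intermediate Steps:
(43 + (35 - 1*(-53)))*152 = (43 + (35 + 53))*152 = (43 + 88)*152 = 131*152 = 19912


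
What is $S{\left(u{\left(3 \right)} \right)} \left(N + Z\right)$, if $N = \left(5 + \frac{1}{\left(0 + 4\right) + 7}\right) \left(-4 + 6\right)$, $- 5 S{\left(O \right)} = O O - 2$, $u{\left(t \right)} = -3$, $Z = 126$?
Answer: $- \frac{10486}{55} \approx -190.65$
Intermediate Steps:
$S{\left(O \right)} = \frac{2}{5} - \frac{O^{2}}{5}$ ($S{\left(O \right)} = - \frac{O O - 2}{5} = - \frac{O^{2} - 2}{5} = - \frac{-2 + O^{2}}{5} = \frac{2}{5} - \frac{O^{2}}{5}$)
$N = \frac{112}{11}$ ($N = \left(5 + \frac{1}{4 + 7}\right) 2 = \left(5 + \frac{1}{11}\right) 2 = \frac{56}{11} \cdot 2 = \frac{112}{11} \approx 10.182$)
$S{\left(u{\left(3 \right)} \right)} \left(N + Z\right) = \left(\frac{2}{5} - \frac{\left(-3\right)^{2}}{5}\right) \left(\frac{112}{11} + 126\right) = \left(\frac{2}{5} - \frac{9}{5}\right) \frac{1498}{11} = \left(- \frac{7}{5}\right) \frac{1498}{11} = - \frac{10486}{55}$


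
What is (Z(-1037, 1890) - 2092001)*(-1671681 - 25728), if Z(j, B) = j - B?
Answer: 3555949641552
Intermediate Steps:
(Z(-1037, 1890) - 2092001)*(-1671681 - 25728) = ((-1037 - 1*1890) - 2092001)*(-1671681 - 25728) = ((-1037 - 1890) - 2092001)*(-1697409) = (-2927 - 2092001)*(-1697409) = -2094928*(-1697409) = 3555949641552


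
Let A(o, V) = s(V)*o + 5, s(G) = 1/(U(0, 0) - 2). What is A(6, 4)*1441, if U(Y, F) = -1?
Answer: 4323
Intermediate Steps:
s(G) = -1/3 (s(G) = 1/(-1 - 2) = 1/(-3) = -1/3)
A(o, V) = 5 - o/3 (A(o, V) = -o/3 + 5 = 5 - o/3)
A(6, 4)*1441 = (5 - 1/3*6)*1441 = (5 - 2)*1441 = 3*1441 = 4323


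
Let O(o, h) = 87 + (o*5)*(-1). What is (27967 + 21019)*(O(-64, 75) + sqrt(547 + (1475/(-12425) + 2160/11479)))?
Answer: 19937302 + 41988*sqrt(494607682215010)/815009 ≈ 2.1083e+7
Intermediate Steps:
O(o, h) = 87 - 5*o (O(o, h) = 87 + (5*o)*(-1) = 87 - 5*o)
(27967 + 21019)*(O(-64, 75) + sqrt(547 + (1475/(-12425) + 2160/11479))) = (27967 + 21019)*((87 - 5*(-64)) + sqrt(547 + (1475/(-12425) + 2160/11479))) = 48986*((87 + 320) + sqrt(547 + (1475*(-1/12425) + 2160*(1/11479)))) = 48986*(407 + sqrt(547 + (-59/497 + 2160/11479))) = 48986*(407 + sqrt(547 + 396259/5705063)) = 48986*(407 + sqrt(3121065720/5705063)) = 48986*(407 + 6*sqrt(494607682215010)/5705063) = 19937302 + 41988*sqrt(494607682215010)/815009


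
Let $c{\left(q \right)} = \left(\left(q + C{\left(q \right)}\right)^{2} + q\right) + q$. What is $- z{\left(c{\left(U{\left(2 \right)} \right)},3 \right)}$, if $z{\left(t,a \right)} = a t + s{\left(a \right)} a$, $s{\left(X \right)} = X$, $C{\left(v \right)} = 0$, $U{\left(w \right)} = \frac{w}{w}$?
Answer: $-18$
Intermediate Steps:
$U{\left(w \right)} = 1$
$c{\left(q \right)} = q^{2} + 2 q$ ($c{\left(q \right)} = \left(\left(q + 0\right)^{2} + q\right) + q = \left(q^{2} + q\right) + q = \left(q + q^{2}\right) + q = q^{2} + 2 q$)
$z{\left(t,a \right)} = a^{2} + a t$ ($z{\left(t,a \right)} = a t + a a = a t + a^{2} = a^{2} + a t$)
$- z{\left(c{\left(U{\left(2 \right)} \right)},3 \right)} = - 3 \left(3 + 1 \left(2 + 1\right)\right) = - 3 \left(3 + 1 \cdot 3\right) = - 3 \left(3 + 3\right) = - 3 \cdot 6 = \left(-1\right) 18 = -18$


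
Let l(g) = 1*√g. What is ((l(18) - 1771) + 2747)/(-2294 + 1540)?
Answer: -488/377 - 3*√2/754 ≈ -1.3001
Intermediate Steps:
l(g) = √g
((l(18) - 1771) + 2747)/(-2294 + 1540) = ((√18 - 1771) + 2747)/(-2294 + 1540) = ((3*√2 - 1771) + 2747)/(-754) = ((-1771 + 3*√2) + 2747)*(-1/754) = (976 + 3*√2)*(-1/754) = -488/377 - 3*√2/754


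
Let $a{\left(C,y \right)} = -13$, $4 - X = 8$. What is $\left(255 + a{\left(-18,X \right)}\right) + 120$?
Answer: $362$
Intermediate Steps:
$X = -4$ ($X = 4 - 8 = -4$)
$\left(255 + a{\left(-18,X \right)}\right) + 120 = \left(255 - 13\right) + 120 = 242 + 120 = 362$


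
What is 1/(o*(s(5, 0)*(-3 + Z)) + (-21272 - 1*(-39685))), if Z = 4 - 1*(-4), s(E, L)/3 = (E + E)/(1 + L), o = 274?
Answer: 1/59513 ≈ 1.6803e-5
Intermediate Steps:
s(E, L) = 6*E/(1 + L) (s(E, L) = 3*((E + E)/(1 + L)) = 3*((2*E)/(1 + L)) = 3*(2*E/(1 + L)) = 6*E/(1 + L))
Z = 8 (Z = 4 + 4 = 8)
1/(o*(s(5, 0)*(-3 + Z)) + (-21272 - 1*(-39685))) = 1/(274*((6*5/(1 + 0))*(-3 + 8)) + (-21272 - 1*(-39685))) = 1/(274*((6*5/1)*5) + (-21272 + 39685)) = 1/(274*((6*5*1)*5) + 18413) = 1/(274*(30*5) + 18413) = 1/(274*150 + 18413) = 1/(41100 + 18413) = 1/59513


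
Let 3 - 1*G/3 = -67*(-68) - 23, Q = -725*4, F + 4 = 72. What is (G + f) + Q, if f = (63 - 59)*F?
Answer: -16218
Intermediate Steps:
F = 68 (F = -4 + 72 = 68)
f = 272 (f = (63 - 59)*68 = 4*68 = 272)
Q = -2900
G = -13590 (G = 9 - 3*(-67*(-68) - 23) = 9 - 3*(4556 - 23) = 9 - 3*4533 = 9 - 13599 = -13590)
(G + f) + Q = (-13590 + 272) - 2900 = -13318 - 2900 = -16218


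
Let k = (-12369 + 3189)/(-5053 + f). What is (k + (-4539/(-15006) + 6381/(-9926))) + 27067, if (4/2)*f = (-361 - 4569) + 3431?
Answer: 1099884084914/40633747 ≈ 27068.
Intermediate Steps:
f = -1499/2 (f = ((-361 - 4569) + 3431)/2 = (-4930 + 3431)/2 = (1/2)*(-1499) = -1499/2 ≈ -749.50)
k = 3672/2321 (k = (-12369 + 3189)/(-5053 - 1499/2) = -9180/(-11605/2) = -9180*(-2/11605) = 3672/2321 ≈ 1.5821)
(k + (-4539/(-15006) + 6381/(-9926))) + 27067 = (3672/2321 + (-4539/(-15006) + 6381/(-9926))) + 27067 = (3672/2321 + (-4539*(-1/15006) + 6381*(-1/9926))) + 27067 = (3672/2321 + (1513/5002 - 9/14)) + 27067 = (3672/2321 - 5959/17507) + 27067 = 50454865/40633747 + 27067 = 1099884084914/40633747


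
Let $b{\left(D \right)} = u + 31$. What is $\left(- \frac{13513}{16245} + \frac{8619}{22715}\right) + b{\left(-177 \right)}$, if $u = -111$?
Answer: $- \frac{5937469228}{73801035} \approx -80.452$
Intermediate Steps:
$b{\left(D \right)} = -80$ ($b{\left(D \right)} = -111 + 31 = -80$)
$\left(- \frac{13513}{16245} + \frac{8619}{22715}\right) + b{\left(-177 \right)} = \left(- \frac{13513}{16245} + \frac{8619}{22715}\right) - 80 = - \frac{33386428}{73801035} - 80 = - \frac{5937469228}{73801035}$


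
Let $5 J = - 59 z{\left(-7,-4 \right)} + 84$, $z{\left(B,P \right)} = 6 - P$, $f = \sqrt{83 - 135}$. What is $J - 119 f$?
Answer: $- \frac{506}{5} - 238 i \sqrt{13} \approx -101.2 - 858.12 i$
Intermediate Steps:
$f = 2 i \sqrt{13}$ ($f = \sqrt{-52} = 2 i \sqrt{13} \approx 7.2111 i$)
$J = - \frac{506}{5}$ ($J = \frac{- 59 \left(6 - -4\right) + 84}{5} = \frac{- 59 \left(6 + 4\right) + 84}{5} = \frac{\left(-59\right) 10 + 84}{5} = \frac{-590 + 84}{5} = \frac{1}{5} \left(-506\right) = - \frac{506}{5} \approx -101.2$)
$J - 119 f = - \frac{506}{5} - 119 \cdot 2 i \sqrt{13} = - \frac{506}{5} - 238 i \sqrt{13}$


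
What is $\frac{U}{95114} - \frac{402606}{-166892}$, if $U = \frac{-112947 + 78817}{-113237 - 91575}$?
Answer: $\frac{980370909554021}{406392212261332} \approx 2.4124$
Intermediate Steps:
$U = \frac{17065}{102406}$ ($U = - \frac{34130}{-204812} = \left(-34130\right) \left(- \frac{1}{204812}\right) = \frac{17065}{102406} \approx 0.16664$)
$\frac{U}{95114} - \frac{402606}{-166892} = \frac{17065}{102406 \cdot 95114} - \frac{402606}{-166892} = \frac{17065}{102406} \cdot \frac{1}{95114} - - \frac{201303}{83446} = \frac{17065}{9740244284} + \frac{201303}{83446} = \frac{980370909554021}{406392212261332}$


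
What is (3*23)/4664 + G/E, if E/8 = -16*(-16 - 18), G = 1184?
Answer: 2843/9911 ≈ 0.28685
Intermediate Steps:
E = 4352 (E = 8*(-16*(-16 - 18)) = 8*(-16*(-34)) = 8*544 = 4352)
(3*23)/4664 + G/E = (3*23)/4664 + 1184/4352 = 69*(1/4664) + 1184*(1/4352) = 69/4664 + 37/136 = 2843/9911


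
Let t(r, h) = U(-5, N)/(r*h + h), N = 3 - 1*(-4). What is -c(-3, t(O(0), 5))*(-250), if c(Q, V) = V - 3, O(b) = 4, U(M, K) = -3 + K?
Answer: -710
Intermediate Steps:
N = 7 (N = 3 + 4 = 7)
t(r, h) = 4/(h + h*r) (t(r, h) = (-3 + 7)/(r*h + h) = 4/(h*r + h) = 4/(h + h*r))
c(Q, V) = -3 + V
-c(-3, t(O(0), 5))*(-250) = -(-3 + 4/(5*(1 + 4)))*(-250) = -(-3 + 4*(1/5)/5)*(-250) = -(-3 + 4*(1/5)*(1/5))*(-250) = -(-3 + 4/25)*(-250) = -1*(-71/25)*(-250) = (71/25)*(-250) = -710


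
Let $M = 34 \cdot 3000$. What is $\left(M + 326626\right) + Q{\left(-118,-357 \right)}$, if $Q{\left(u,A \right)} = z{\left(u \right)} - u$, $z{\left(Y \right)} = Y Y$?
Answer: $442668$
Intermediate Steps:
$z{\left(Y \right)} = Y^{2}$
$Q{\left(u,A \right)} = u^{2} - u$
$M = 102000$
$\left(M + 326626\right) + Q{\left(-118,-357 \right)} = \left(102000 + 326626\right) - 118 \left(-1 - 118\right) = 428626 - -14042 = 428626 + 14042 = 442668$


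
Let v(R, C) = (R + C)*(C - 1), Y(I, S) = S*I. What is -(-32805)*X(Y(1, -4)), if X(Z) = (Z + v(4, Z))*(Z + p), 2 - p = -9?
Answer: -918540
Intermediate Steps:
p = 11 (p = 2 - 1*(-9) = 2 + 9 = 11)
Y(I, S) = I*S
v(R, C) = (-1 + C)*(C + R) (v(R, C) = (C + R)*(-1 + C) = (-1 + C)*(C + R))
X(Z) = (11 + Z)*(-4 + Z² + 4*Z) (X(Z) = (Z + (Z² - Z - 1*4 + Z*4))*(Z + 11) = (Z + (Z² - Z - 4 + 4*Z))*(11 + Z) = (Z + (-4 + Z² + 3*Z))*(11 + Z) = (-4 + Z² + 4*Z)*(11 + Z) = (11 + Z)*(-4 + Z² + 4*Z))
-(-32805)*X(Y(1, -4)) = -(-32805)*(-44 + (1*(-4))³ + 15*(1*(-4))² + 40*(1*(-4))) = -(-32805)*(-44 + (-4)³ + 15*(-4)² + 40*(-4)) = -(-32805)*(-44 - 64 + 15*16 - 160) = -(-32805)*(-44 - 64 + 240 - 160) = -(-32805)*(-28) = -32805*28 = -918540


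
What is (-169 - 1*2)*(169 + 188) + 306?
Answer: -60741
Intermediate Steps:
(-169 - 1*2)*(169 + 188) + 306 = (-169 - 2)*357 + 306 = -171*357 + 306 = -61047 + 306 = -60741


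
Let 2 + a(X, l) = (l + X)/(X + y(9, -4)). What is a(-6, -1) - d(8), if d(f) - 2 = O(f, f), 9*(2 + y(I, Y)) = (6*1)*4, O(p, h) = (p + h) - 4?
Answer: -235/16 ≈ -14.688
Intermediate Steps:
O(p, h) = -4 + h + p (O(p, h) = (h + p) - 4 = -4 + h + p)
y(I, Y) = ⅔ (y(I, Y) = -2 + ((6*1)*4)/9 = -2 + (6*4)/9 = -2 + (⅑)*24 = -2 + 8/3 = ⅔)
d(f) = -2 + 2*f (d(f) = 2 + (-4 + f + f) = 2 + (-4 + 2*f) = -2 + 2*f)
a(X, l) = -2 + (X + l)/(⅔ + X) (a(X, l) = -2 + (l + X)/(X + ⅔) = -2 + (X + l)/(⅔ + X))
a(-6, -1) - d(8) = (-4 - 3*(-6) + 3*(-1))/(2 + 3*(-6)) - (-2 + 2*8) = (-4 + 18 - 3)/(2 - 18) - (-2 + 16) = 11/(-16) - 1*14 = -1/16*11 - 14 = -11/16 - 14 = -235/16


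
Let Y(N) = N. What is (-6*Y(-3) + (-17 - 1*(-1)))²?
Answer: 4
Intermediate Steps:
(-6*Y(-3) + (-17 - 1*(-1)))² = (-6*(-3) + (-17 - 1*(-1)))² = (18 + (-17 + 1))² = (18 - 16)² = 2² = 4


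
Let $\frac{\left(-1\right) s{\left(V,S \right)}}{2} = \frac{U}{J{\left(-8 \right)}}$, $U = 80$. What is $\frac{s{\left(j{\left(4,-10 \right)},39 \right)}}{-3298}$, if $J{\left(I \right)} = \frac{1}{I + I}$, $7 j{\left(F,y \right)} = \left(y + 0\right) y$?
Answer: $- \frac{1280}{1649} \approx -0.77623$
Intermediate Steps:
$j{\left(F,y \right)} = \frac{y^{2}}{7}$ ($j{\left(F,y \right)} = \frac{\left(y + 0\right) y}{7} = \frac{y y}{7} = \frac{y^{2}}{7}$)
$J{\left(I \right)} = \frac{1}{2 I}$
$s{\left(V,S \right)} = 2560$ ($s{\left(V,S \right)} = - 2 \frac{80}{\frac{1}{2} \frac{1}{-8}} = - 2 \frac{80}{\frac{1}{2} \left(- \frac{1}{8}\right)} = - 2 \frac{80}{- \frac{1}{16}} = - 2 \cdot 80 \left(-16\right) = \left(-2\right) \left(-1280\right) = 2560$)
$\frac{s{\left(j{\left(4,-10 \right)},39 \right)}}{-3298} = \frac{2560}{-3298} = 2560 \left(- \frac{1}{3298}\right) = - \frac{1280}{1649}$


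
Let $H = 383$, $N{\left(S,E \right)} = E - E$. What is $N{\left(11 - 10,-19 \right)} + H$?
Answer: $383$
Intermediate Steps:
$N{\left(S,E \right)} = 0$
$N{\left(11 - 10,-19 \right)} + H = 0 + 383 = 383$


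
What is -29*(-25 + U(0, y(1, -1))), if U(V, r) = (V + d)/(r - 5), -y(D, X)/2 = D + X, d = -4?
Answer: 3509/5 ≈ 701.80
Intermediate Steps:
y(D, X) = -2*D - 2*X (y(D, X) = -2*(D + X) = -2*D - 2*X)
U(V, r) = (-4 + V)/(-5 + r) (U(V, r) = (V - 4)/(r - 5) = (-4 + V)/(-5 + r))
-29*(-25 + U(0, y(1, -1))) = -29*(-25 + (-4 + 0)/(-5 + (-2*1 - 2*(-1)))) = -29*(-25 - 4/(-5 + (-2 + 2))) = -29*(-25 - 4/(-5 + 0)) = -29*(-25 - 4/(-5)) = -29*(-25 - ⅕*(-4)) = -29*(-25 + ⅘) = -29*(-121/5) = 3509/5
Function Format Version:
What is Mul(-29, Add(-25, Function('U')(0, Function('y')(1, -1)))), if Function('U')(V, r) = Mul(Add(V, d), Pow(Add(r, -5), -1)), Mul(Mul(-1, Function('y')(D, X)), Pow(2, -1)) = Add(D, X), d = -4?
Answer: Rational(3509, 5) ≈ 701.80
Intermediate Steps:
Function('y')(D, X) = Add(Mul(-2, D), Mul(-2, X)) (Function('y')(D, X) = Mul(-2, Add(D, X)) = Add(Mul(-2, D), Mul(-2, X)))
Function('U')(V, r) = Mul(Pow(Add(-5, r), -1), Add(-4, V)) (Function('U')(V, r) = Mul(Add(V, -4), Pow(Add(r, -5), -1)) = Mul(Add(-4, V), Pow(Add(-5, r), -1)) = Mul(Pow(Add(-5, r), -1), Add(-4, V)))
Mul(-29, Add(-25, Function('U')(0, Function('y')(1, -1)))) = Mul(-29, Add(-25, Mul(Pow(Add(-5, Add(Mul(-2, 1), Mul(-2, -1))), -1), Add(-4, 0)))) = Mul(-29, Add(-25, Mul(Pow(Add(-5, Add(-2, 2)), -1), -4))) = Mul(-29, Add(-25, Mul(Pow(Add(-5, 0), -1), -4))) = Mul(-29, Add(-25, Mul(Pow(-5, -1), -4))) = Mul(-29, Add(-25, Mul(Rational(-1, 5), -4))) = Mul(-29, Add(-25, Rational(4, 5))) = Mul(-29, Rational(-121, 5)) = Rational(3509, 5)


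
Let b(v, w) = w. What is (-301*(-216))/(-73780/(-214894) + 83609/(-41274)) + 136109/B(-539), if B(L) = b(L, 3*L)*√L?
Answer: -288330842349648/7460938363 + 136109*I*√11/124509 ≈ -38645.0 + 3.6256*I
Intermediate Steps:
B(L) = 3*L^(3/2) (B(L) = (3*L)*√L = 3*L^(3/2))
(-301*(-216))/(-73780/(-214894) + 83609/(-41274)) + 136109/B(-539) = (-301*(-216))/(-73780/(-214894) + 83609/(-41274)) + 136109/((3*(-539)^(3/2))) = 65016/(-73780*(-1/214894) + 83609*(-1/41274)) + 136109/((3*(-3773*I*√11))) = 65016/(36890/107447 - 83609/41274) + 136109/((-11319*I*√11)) = 65016/(-7460938363/4434767478) + 136109*(I*√11/124509) = 65016*(-4434767478/7460938363) + 136109*I*√11/124509 = -288330842349648/7460938363 + 136109*I*√11/124509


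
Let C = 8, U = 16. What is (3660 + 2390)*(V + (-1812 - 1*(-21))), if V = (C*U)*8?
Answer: -4640350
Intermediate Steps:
V = 1024 (V = (8*16)*8 = 128*8 = 1024)
(3660 + 2390)*(V + (-1812 - 1*(-21))) = (3660 + 2390)*(1024 + (-1812 - 1*(-21))) = 6050*(1024 + (-1812 + 21)) = 6050*(1024 - 1791) = 6050*(-767) = -4640350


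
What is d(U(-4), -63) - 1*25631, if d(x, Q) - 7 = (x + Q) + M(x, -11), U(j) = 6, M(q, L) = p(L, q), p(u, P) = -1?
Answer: -25682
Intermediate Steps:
M(q, L) = -1
d(x, Q) = 6 + Q + x (d(x, Q) = 7 + ((x + Q) - 1) = 7 + ((Q + x) - 1) = 7 + (-1 + Q + x) = 6 + Q + x)
d(U(-4), -63) - 1*25631 = (6 - 63 + 6) - 1*25631 = -51 - 25631 = -25682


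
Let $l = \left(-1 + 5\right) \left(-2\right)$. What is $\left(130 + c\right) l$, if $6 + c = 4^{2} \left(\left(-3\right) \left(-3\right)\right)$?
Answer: $-2144$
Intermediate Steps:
$c = 138$ ($c = -6 + 4^{2} \left(\left(-3\right) \left(-3\right)\right) = -6 + 16 \cdot 9 = -6 + 144 = 138$)
$l = -8$ ($l = 4 \left(-2\right) = -8$)
$\left(130 + c\right) l = \left(130 + 138\right) \left(-8\right) = 268 \left(-8\right) = -2144$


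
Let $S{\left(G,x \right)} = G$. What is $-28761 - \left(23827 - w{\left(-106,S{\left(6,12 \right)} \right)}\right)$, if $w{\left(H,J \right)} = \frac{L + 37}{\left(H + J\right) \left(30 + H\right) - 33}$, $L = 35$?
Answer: $- \frac{397933324}{7567} \approx -52588.0$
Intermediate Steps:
$w{\left(H,J \right)} = \frac{72}{-33 + \left(30 + H\right) \left(H + J\right)}$ ($w{\left(H,J \right)} = \frac{35 + 37}{\left(H + J\right) \left(30 + H\right) - 33} = \frac{72}{\left(30 + H\right) \left(H + J\right) - 33} = \frac{72}{-33 + \left(30 + H\right) \left(H + J\right)}$)
$-28761 - \left(23827 - w{\left(-106,S{\left(6,12 \right)} \right)}\right) = -28761 - \left(23827 - \frac{72}{-33 + \left(-106\right)^{2} + 30 \left(-106\right) + 30 \cdot 6 - 636}\right) = -28761 - \left(23827 - \frac{72}{-33 + 11236 - 3180 + 180 - 636}\right) = -28761 - \left(23827 - \frac{72}{7567}\right) = -28761 - \frac{180298837}{7567} = - \frac{397933324}{7567}$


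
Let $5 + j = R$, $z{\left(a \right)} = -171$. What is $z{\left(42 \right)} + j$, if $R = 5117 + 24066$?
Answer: $29007$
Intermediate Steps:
$R = 29183$
$j = 29178$ ($j = -5 + 29183 = 29178$)
$z{\left(42 \right)} + j = -171 + 29178 = 29007$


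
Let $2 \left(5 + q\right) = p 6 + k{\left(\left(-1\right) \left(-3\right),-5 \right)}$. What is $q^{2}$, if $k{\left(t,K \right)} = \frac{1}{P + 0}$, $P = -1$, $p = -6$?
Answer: $\frac{2209}{4} \approx 552.25$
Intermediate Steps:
$k{\left(t,K \right)} = -1$ ($k{\left(t,K \right)} = \frac{1}{-1 + 0} = \frac{1}{-1} = -1$)
$q = - \frac{47}{2}$ ($q = -5 + \frac{\left(-6\right) 6 - 1}{2} = -5 + \frac{-36 - 1}{2} = -5 + \frac{1}{2} \left(-37\right) = -5 - \frac{37}{2} = - \frac{47}{2} \approx -23.5$)
$q^{2} = \left(- \frac{47}{2}\right)^{2} = \frac{2209}{4}$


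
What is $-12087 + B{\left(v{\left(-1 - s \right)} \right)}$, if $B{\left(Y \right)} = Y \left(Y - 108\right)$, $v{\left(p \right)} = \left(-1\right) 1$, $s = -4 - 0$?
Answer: $-11978$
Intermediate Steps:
$s = -4$ ($s = -4 + 0 = -4$)
$v{\left(p \right)} = -1$
$B{\left(Y \right)} = Y \left(-108 + Y\right)$
$-12087 + B{\left(v{\left(-1 - s \right)} \right)} = -12087 - \left(-108 - 1\right) = -12087 - -109 = -12087 + 109 = -11978$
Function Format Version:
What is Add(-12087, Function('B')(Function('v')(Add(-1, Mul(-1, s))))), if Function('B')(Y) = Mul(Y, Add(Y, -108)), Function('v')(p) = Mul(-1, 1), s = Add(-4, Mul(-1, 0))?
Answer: -11978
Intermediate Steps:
s = -4 (s = Add(-4, 0) = -4)
Function('v')(p) = -1
Function('B')(Y) = Mul(Y, Add(-108, Y))
Add(-12087, Function('B')(Function('v')(Add(-1, Mul(-1, s))))) = Add(-12087, Mul(-1, Add(-108, -1))) = Add(-12087, Mul(-1, -109)) = Add(-12087, 109) = -11978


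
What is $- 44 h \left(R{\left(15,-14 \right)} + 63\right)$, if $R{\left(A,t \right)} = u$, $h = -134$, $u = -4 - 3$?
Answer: $330176$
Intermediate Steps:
$u = -7$ ($u = -4 - 3 = -7$)
$R{\left(A,t \right)} = -7$
$- 44 h \left(R{\left(15,-14 \right)} + 63\right) = - 44 \left(- 134 \left(-7 + 63\right)\right) = - 44 \left(\left(-134\right) 56\right) = \left(-44\right) \left(-7504\right) = 330176$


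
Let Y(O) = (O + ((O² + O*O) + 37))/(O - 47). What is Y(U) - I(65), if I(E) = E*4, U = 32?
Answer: -6017/15 ≈ -401.13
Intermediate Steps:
Y(O) = (37 + O + 2*O²)/(-47 + O) (Y(O) = (O + ((O² + O²) + 37))/(-47 + O) = (O + (2*O² + 37))/(-47 + O) = (O + (37 + 2*O²))/(-47 + O) = (37 + O + 2*O²)/(-47 + O))
I(E) = 4*E
Y(U) - I(65) = (37 + 32 + 2*32²)/(-47 + 32) - 4*65 = (37 + 32 + 2*1024)/(-15) - 1*260 = -(37 + 32 + 2048)/15 - 260 = -1/15*2117 - 260 = -2117/15 - 260 = -6017/15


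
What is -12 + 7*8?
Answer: 44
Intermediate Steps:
-12 + 7*8 = -12 + 56 = 44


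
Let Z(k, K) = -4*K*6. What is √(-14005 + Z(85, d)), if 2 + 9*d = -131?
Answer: I*√122853/3 ≈ 116.83*I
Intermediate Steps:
d = -133/9 (d = -2/9 + (⅑)*(-131) = -2/9 - 131/9 = -133/9 ≈ -14.778)
Z(k, K) = -24*K
√(-14005 + Z(85, d)) = √(-14005 - 24*(-133/9)) = √(-14005 + 1064/3) = √(-40951/3) = I*√122853/3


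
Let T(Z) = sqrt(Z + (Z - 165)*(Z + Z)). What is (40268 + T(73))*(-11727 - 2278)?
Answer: -563953340 - 14005*I*sqrt(13359) ≈ -5.6395e+8 - 1.6187e+6*I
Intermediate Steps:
T(Z) = sqrt(Z + 2*Z*(-165 + Z)) (T(Z) = sqrt(Z + (-165 + Z)*(2*Z)) = sqrt(Z + 2*Z*(-165 + Z)))
(40268 + T(73))*(-11727 - 2278) = (40268 + sqrt(73*(-329 + 2*73)))*(-11727 - 2278) = (40268 + sqrt(73*(-329 + 146)))*(-14005) = (40268 + sqrt(73*(-183)))*(-14005) = (40268 + sqrt(-13359))*(-14005) = (40268 + I*sqrt(13359))*(-14005) = -563953340 - 14005*I*sqrt(13359)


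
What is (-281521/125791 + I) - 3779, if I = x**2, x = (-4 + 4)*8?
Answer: -475645710/125791 ≈ -3781.2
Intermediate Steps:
x = 0 (x = 0*8 = 0)
I = 0 (I = 0**2 = 0)
(-281521/125791 + I) - 3779 = (-281521/125791 + 0) - 3779 = -281521/125791 - 3779 = -475645710/125791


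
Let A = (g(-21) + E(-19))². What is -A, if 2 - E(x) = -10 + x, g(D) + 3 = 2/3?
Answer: -7396/9 ≈ -821.78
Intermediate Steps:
g(D) = -7/3 (g(D) = -3 + 2/3 = -3 + 2*(⅓) = -3 + ⅔ = -7/3)
E(x) = 12 - x (E(x) = 2 - (-10 + x) = 2 + (10 - x) = 12 - x)
A = 7396/9 (A = (-7/3 + (12 - 1*(-19)))² = (-7/3 + (12 + 19))² = (-7/3 + 31)² = (86/3)² = 7396/9 ≈ 821.78)
-A = -1*7396/9 = -7396/9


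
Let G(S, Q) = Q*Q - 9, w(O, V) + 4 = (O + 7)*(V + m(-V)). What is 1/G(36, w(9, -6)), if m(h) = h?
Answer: ⅐ ≈ 0.14286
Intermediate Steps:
w(O, V) = -4 (w(O, V) = -4 + (O + 7)*(V - V) = -4 + (7 + O)*0 = -4 + 0 = -4)
G(S, Q) = -9 + Q² (G(S, Q) = Q² - 9 = -9 + Q²)
1/G(36, w(9, -6)) = 1/(-9 + (-4)²) = 1/(-9 + 16) = 1/7 = ⅐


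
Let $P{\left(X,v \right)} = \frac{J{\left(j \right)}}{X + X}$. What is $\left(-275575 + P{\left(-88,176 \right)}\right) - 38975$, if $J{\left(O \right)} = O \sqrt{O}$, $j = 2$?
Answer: $-314550 - \frac{\sqrt{2}}{88} \approx -3.1455 \cdot 10^{5}$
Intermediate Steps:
$J{\left(O \right)} = O^{\frac{3}{2}}$
$P{\left(X,v \right)} = \frac{\sqrt{2}}{X}$ ($P{\left(X,v \right)} = \frac{2^{\frac{3}{2}}}{X + X} = \frac{2 \sqrt{2}}{2 X} = 2 \sqrt{2} \frac{1}{2 X} = \frac{\sqrt{2}}{X}$)
$\left(-275575 + P{\left(-88,176 \right)}\right) - 38975 = \left(-275575 + \frac{\sqrt{2}}{-88}\right) - 38975 = \left(-275575 + \sqrt{2} \left(- \frac{1}{88}\right)\right) - 38975 = \left(-275575 - \frac{\sqrt{2}}{88}\right) - 38975 = -314550 - \frac{\sqrt{2}}{88}$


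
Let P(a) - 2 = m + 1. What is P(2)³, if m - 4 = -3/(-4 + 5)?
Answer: 64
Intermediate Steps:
m = 1 (m = 4 - 3/(-4 + 5) = 4 - 3/1 = 4 - 3*1 = 4 - 3 = 1)
P(a) = 4 (P(a) = 2 + (1 + 1) = 2 + 2 = 4)
P(2)³ = 4³ = 64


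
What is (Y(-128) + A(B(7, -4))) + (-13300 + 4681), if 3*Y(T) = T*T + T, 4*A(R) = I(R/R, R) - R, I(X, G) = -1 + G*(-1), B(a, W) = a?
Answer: -38449/12 ≈ -3204.1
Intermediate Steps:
I(X, G) = -1 - G
A(R) = -¼ - R/2 (A(R) = ((-1 - R) - R)/4 = (-1 - 2*R)/4 = -¼ - R/2)
Y(T) = T/3 + T²/3 (Y(T) = (T*T + T)/3 = (T² + T)/3 = (T + T²)/3 = T/3 + T²/3)
(Y(-128) + A(B(7, -4))) + (-13300 + 4681) = ((⅓)*(-128)*(1 - 128) + (-¼ - ½*7)) + (-13300 + 4681) = ((⅓)*(-128)*(-127) + (-¼ - 7/2)) - 8619 = (16256/3 - 15/4) - 8619 = 64979/12 - 8619 = -38449/12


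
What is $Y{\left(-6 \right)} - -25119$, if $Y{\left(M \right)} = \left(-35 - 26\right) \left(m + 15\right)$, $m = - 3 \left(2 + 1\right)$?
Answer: $24753$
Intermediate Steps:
$m = -9$ ($m = \left(-3\right) 3 = -9$)
$Y{\left(M \right)} = -366$ ($Y{\left(M \right)} = \left(-35 - 26\right) \left(-9 + 15\right) = \left(-35 + \left(-26 + 0\right)\right) 6 = \left(-35 - 26\right) 6 = \left(-61\right) 6 = -366$)
$Y{\left(-6 \right)} - -25119 = -366 - -25119 = -366 + 25119 = 24753$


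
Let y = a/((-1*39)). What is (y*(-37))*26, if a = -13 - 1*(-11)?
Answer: -148/3 ≈ -49.333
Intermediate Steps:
a = -2 (a = -13 + 11 = -2)
y = 2/39 (y = -2/((-1*39)) = -2/(-39) = -2*(-1/39) = 2/39 ≈ 0.051282)
(y*(-37))*26 = ((2/39)*(-37))*26 = -74/39*26 = -148/3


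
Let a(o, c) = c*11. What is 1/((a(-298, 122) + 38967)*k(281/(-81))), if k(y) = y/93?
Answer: -7533/11326829 ≈ -0.00066506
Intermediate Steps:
a(o, c) = 11*c
k(y) = y/93 (k(y) = y*(1/93) = y/93)
1/((a(-298, 122) + 38967)*k(281/(-81))) = 1/((11*122 + 38967)*(((281/(-81))/93))) = 1/((1342 + 38967)*(((281*(-1/81))/93))) = 1/(40309*(((1/93)*(-281/81)))) = 1/(40309*(-281/7533)) = (1/40309)*(-7533/281) = -7533/11326829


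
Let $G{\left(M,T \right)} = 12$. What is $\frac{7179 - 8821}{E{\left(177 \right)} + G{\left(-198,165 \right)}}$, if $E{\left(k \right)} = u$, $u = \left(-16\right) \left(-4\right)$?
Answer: $- \frac{821}{38} \approx -21.605$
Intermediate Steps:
$u = 64$
$E{\left(k \right)} = 64$
$\frac{7179 - 8821}{E{\left(177 \right)} + G{\left(-198,165 \right)}} = \frac{7179 - 8821}{64 + 12} = - \frac{1642}{76} = \left(-1642\right) \frac{1}{76} = - \frac{821}{38}$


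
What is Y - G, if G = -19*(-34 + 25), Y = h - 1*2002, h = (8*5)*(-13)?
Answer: -2693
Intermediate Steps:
h = -520 (h = 40*(-13) = -520)
Y = -2522 (Y = -520 - 1*2002 = -520 - 2002 = -2522)
G = 171 (G = -19*(-9) = 171)
Y - G = -2522 - 1*171 = -2522 - 171 = -2693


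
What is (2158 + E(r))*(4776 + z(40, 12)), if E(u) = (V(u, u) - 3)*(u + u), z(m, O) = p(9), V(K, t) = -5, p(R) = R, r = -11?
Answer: 11168190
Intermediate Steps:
z(m, O) = 9
E(u) = -16*u (E(u) = (-5 - 3)*(u + u) = -16*u)
(2158 + E(r))*(4776 + z(40, 12)) = (2158 - 16*(-11))*(4776 + 9) = (2158 + 176)*4785 = 2334*4785 = 11168190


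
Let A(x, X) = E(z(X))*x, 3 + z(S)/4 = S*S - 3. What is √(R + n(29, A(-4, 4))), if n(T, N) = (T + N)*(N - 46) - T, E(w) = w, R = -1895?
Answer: √25062 ≈ 158.31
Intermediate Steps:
z(S) = -24 + 4*S² (z(S) = -12 + 4*(S*S - 3) = -12 + 4*(S² - 3) = -12 + 4*(-3 + S²) = -12 + (-12 + 4*S²) = -24 + 4*S²)
A(x, X) = x*(-24 + 4*X²) (A(x, X) = (-24 + 4*X²)*x = x*(-24 + 4*X²))
n(T, N) = -T + (-46 + N)*(N + T) (n(T, N) = (N + T)*(-46 + N) - T = (-46 + N)*(N + T) - T = -T + (-46 + N)*(N + T))
√(R + n(29, A(-4, 4))) = √(-1895 + ((4*(-4)*(-6 + 4²))² - 47*29 - 184*(-4)*(-6 + 4²) + (4*(-4)*(-6 + 4²))*29)) = √(-1895 + ((4*(-4)*(-6 + 16))² - 1363 - 184*(-4)*(-6 + 16) + (4*(-4)*(-6 + 16))*29)) = √(-1895 + ((4*(-4)*10)² - 1363 - 184*(-4)*10 + (4*(-4)*10)*29)) = √(-1895 + ((-160)² - 1363 - 46*(-160) - 160*29)) = √(-1895 + (25600 - 1363 + 7360 - 4640)) = √(-1895 + 26957) = √25062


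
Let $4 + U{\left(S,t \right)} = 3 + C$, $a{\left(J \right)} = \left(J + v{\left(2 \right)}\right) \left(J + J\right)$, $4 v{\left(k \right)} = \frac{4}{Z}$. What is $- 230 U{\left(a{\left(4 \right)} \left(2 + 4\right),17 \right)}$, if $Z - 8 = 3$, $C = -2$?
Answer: $690$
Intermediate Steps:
$Z = 11$ ($Z = 8 + 3 = 11$)
$v{\left(k \right)} = \frac{1}{11}$ ($v{\left(k \right)} = \frac{4 \cdot \frac{1}{11}}{4} = \frac{1}{4} \cdot \frac{4}{11} = \frac{1}{11}$)
$a{\left(J \right)} = 2 J \left(\frac{1}{11} + J\right)$ ($a{\left(J \right)} = \left(J + \frac{1}{11}\right) \left(J + J\right) = \left(\frac{1}{11} + J\right) 2 J = 2 J \left(\frac{1}{11} + J\right)$)
$U{\left(S,t \right)} = -3$ ($U{\left(S,t \right)} = -4 + \left(3 - 2\right) = -4 + 1 = -3$)
$- 230 U{\left(a{\left(4 \right)} \left(2 + 4\right),17 \right)} = \left(-230\right) \left(-3\right) = 690$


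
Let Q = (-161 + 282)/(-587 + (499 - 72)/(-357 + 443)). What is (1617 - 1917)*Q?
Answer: 208120/3337 ≈ 62.367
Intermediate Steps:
Q = -10406/50055 (Q = 121/(-587 + 427/86) = 121/(-50055/86) = 121*(-86/50055) = -10406/50055 ≈ -0.20789)
(1617 - 1917)*Q = (1617 - 1917)*(-10406/50055) = -300*(-10406/50055) = 208120/3337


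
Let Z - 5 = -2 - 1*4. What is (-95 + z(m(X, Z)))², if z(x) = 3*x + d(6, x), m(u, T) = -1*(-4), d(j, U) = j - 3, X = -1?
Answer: 6400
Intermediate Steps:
d(j, U) = -3 + j
Z = -1 (Z = 5 + (-2 - 1*4) = 5 + (-2 - 4) = 5 - 6 = -1)
m(u, T) = 4
z(x) = 3 + 3*x (z(x) = 3*x + (-3 + 6) = 3*x + 3 = 3 + 3*x)
(-95 + z(m(X, Z)))² = (-95 + (3 + 3*4))² = (-95 + (3 + 12))² = (-95 + 15)² = (-80)² = 6400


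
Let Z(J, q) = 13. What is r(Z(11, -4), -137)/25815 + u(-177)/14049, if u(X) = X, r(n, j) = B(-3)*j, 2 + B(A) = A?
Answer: 112318/8059443 ≈ 0.013936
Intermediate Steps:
B(A) = -2 + A
r(n, j) = -5*j (r(n, j) = (-2 - 3)*j = -5*j)
r(Z(11, -4), -137)/25815 + u(-177)/14049 = -5*(-137)/25815 - 177/14049 = 685*(1/25815) - 177*1/14049 = 137/5163 - 59/4683 = 112318/8059443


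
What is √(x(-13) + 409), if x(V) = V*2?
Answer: √383 ≈ 19.570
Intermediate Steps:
x(V) = 2*V
√(x(-13) + 409) = √(2*(-13) + 409) = √(-26 + 409) = √383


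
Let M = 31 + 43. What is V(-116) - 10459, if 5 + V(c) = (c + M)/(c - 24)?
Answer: -104637/10 ≈ -10464.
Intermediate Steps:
M = 74
V(c) = -5 + (74 + c)/(-24 + c) (V(c) = -5 + (c + 74)/(c - 24) = -5 + (74 + c)/(-24 + c))
V(-116) - 10459 = 2*(97 - 2*(-116))/(-24 - 116) - 10459 = 2*(97 + 232)/(-140) - 10459 = 2*(-1/140)*329 - 10459 = -47/10 - 10459 = -104637/10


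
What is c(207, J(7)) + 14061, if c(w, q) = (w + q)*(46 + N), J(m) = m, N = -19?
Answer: 19839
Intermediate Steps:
c(w, q) = 27*q + 27*w (c(w, q) = (w + q)*(46 - 19) = (q + w)*27 = 27*q + 27*w)
c(207, J(7)) + 14061 = (27*7 + 27*207) + 14061 = (189 + 5589) + 14061 = 5778 + 14061 = 19839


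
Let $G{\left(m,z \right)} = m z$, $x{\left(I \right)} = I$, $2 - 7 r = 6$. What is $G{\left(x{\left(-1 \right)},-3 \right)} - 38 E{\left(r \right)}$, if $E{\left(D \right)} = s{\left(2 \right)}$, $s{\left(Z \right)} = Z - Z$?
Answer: $3$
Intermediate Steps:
$r = - \frac{4}{7}$ ($r = \frac{2}{7} - \frac{6}{7} = - \frac{4}{7} \approx -0.57143$)
$s{\left(Z \right)} = 0$
$E{\left(D \right)} = 0$
$G{\left(x{\left(-1 \right)},-3 \right)} - 38 E{\left(r \right)} = \left(-1\right) \left(-3\right) - 0 = 3 + 0 = 3$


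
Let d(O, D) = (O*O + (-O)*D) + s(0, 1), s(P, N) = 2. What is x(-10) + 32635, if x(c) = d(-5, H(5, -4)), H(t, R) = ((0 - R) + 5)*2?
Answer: 32752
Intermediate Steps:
H(t, R) = 10 - 2*R (H(t, R) = (-R + 5)*2 = (5 - R)*2 = 10 - 2*R)
d(O, D) = 2 + O² - D*O (d(O, D) = (O*O + (-O)*D) + 2 = (O² - D*O) + 2 = 2 + O² - D*O)
x(c) = 117 (x(c) = 2 + (-5)² - 1*(10 - 2*(-4))*(-5) = 2 + 25 - 1*(10 + 8)*(-5) = 2 + 25 - 1*18*(-5) = 2 + 25 + 90 = 117)
x(-10) + 32635 = 117 + 32635 = 32752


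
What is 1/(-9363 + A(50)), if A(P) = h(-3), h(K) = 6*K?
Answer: -1/9381 ≈ -0.00010660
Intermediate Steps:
A(P) = -18 (A(P) = 6*(-3) = -18)
1/(-9363 + A(50)) = 1/(-9363 - 18) = 1/(-9381) = -1/9381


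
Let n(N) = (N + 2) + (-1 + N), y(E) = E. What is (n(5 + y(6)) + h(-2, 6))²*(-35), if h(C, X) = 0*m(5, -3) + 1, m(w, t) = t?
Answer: -20160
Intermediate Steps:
h(C, X) = 1 (h(C, X) = 0*(-3) + 1 = 0 + 1 = 1)
n(N) = 1 + 2*N (n(N) = (2 + N) + (-1 + N) = 1 + 2*N)
(n(5 + y(6)) + h(-2, 6))²*(-35) = ((1 + 2*(5 + 6)) + 1)²*(-35) = ((1 + 2*11) + 1)²*(-35) = ((1 + 22) + 1)²*(-35) = (23 + 1)²*(-35) = 24²*(-35) = 576*(-35) = -20160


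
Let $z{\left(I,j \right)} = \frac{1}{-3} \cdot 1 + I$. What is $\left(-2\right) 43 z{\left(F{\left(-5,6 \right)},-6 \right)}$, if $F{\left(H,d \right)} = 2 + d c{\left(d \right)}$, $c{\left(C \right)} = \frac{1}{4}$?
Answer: $- \frac{817}{3} \approx -272.33$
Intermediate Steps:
$c{\left(C \right)} = \frac{1}{4}$
$F{\left(H,d \right)} = 2 + \frac{d}{4}$ ($F{\left(H,d \right)} = 2 + d \frac{1}{4} = 2 + \frac{d}{4}$)
$z{\left(I,j \right)} = - \frac{1}{3} + I$ ($z{\left(I,j \right)} = \left(- \frac{1}{3}\right) 1 + I = - \frac{1}{3} + I$)
$\left(-2\right) 43 z{\left(F{\left(-5,6 \right)},-6 \right)} = \left(-2\right) 43 \left(- \frac{1}{3} + \left(2 + \frac{1}{4} \cdot 6\right)\right) = - 86 \left(- \frac{1}{3} + \left(2 + \frac{3}{2}\right)\right) = - 86 \left(- \frac{1}{3} + \frac{7}{2}\right) = \left(-86\right) \frac{19}{6} = - \frac{817}{3}$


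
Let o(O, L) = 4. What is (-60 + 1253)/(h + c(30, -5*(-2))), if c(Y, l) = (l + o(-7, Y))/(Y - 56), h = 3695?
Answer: 15509/48028 ≈ 0.32292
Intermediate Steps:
c(Y, l) = (4 + l)/(-56 + Y) (c(Y, l) = (l + 4)/(Y - 56) = (4 + l)/(-56 + Y))
(-60 + 1253)/(h + c(30, -5*(-2))) = (-60 + 1253)/(3695 + (4 - 5*(-2))/(-56 + 30)) = 1193/(3695 + (4 + 10)/(-26)) = 1193/(3695 - 1/26*14) = 1193/(3695 - 7/13) = 1193/(48028/13) = 1193*(13/48028) = 15509/48028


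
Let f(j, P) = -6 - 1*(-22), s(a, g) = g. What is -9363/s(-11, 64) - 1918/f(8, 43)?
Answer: -17035/64 ≈ -266.17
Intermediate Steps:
f(j, P) = 16 (f(j, P) = -6 + 22 = 16)
-9363/s(-11, 64) - 1918/f(8, 43) = -9363/64 - 1918/16 = -9363*1/64 - 1918*1/16 = -9363/64 - 959/8 = -17035/64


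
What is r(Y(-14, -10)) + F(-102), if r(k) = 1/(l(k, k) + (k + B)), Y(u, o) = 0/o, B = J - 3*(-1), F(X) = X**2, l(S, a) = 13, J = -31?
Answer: 156059/15 ≈ 10404.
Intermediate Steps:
B = -28 (B = -31 - 3*(-1) = -31 - 1*(-3) = -31 + 3 = -28)
Y(u, o) = 0
r(k) = 1/(-15 + k) (r(k) = 1/(13 + (k - 28)) = 1/(13 + (-28 + k)) = 1/(-15 + k))
r(Y(-14, -10)) + F(-102) = 1/(-15 + 0) + (-102)**2 = 1/(-15) + 10404 = -1/15 + 10404 = 156059/15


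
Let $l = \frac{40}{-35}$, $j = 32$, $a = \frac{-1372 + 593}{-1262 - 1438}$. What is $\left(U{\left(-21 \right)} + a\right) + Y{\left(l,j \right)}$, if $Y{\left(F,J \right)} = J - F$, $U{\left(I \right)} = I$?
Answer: $\frac{234953}{18900} \approx 12.431$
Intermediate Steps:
$a = \frac{779}{2700}$ ($a = - \frac{779}{-2700} = \left(-779\right) \left(- \frac{1}{2700}\right) = \frac{779}{2700} \approx 0.28852$)
$l = - \frac{8}{7}$ ($l = 40 \left(- \frac{1}{35}\right) = - \frac{8}{7} \approx -1.1429$)
$\left(U{\left(-21 \right)} + a\right) + Y{\left(l,j \right)} = \left(-21 + \frac{779}{2700}\right) + \left(32 - - \frac{8}{7}\right) = - \frac{55921}{2700} + \left(32 + \frac{8}{7}\right) = - \frac{55921}{2700} + \frac{232}{7} = \frac{234953}{18900}$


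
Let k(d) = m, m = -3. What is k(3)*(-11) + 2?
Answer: 35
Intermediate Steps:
k(d) = -3
k(3)*(-11) + 2 = -3*(-11) + 2 = 33 + 2 = 35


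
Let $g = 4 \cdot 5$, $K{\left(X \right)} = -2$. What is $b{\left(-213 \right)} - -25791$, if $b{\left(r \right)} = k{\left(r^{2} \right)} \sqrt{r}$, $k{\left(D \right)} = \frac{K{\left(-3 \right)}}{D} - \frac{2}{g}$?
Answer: $25791 - \frac{45389 i \sqrt{213}}{453690} \approx 25791.0 - 1.4601 i$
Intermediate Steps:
$g = 20$
$k{\left(D \right)} = - \frac{1}{10} - \frac{2}{D}$ ($k{\left(D \right)} = - \frac{2}{D} - \frac{2}{20} = - \frac{2}{D} - \frac{1}{10} = - \frac{1}{10} - \frac{2}{D}$)
$b{\left(r \right)} = \frac{-20 - r^{2}}{10 r^{\frac{3}{2}}}$ ($b{\left(r \right)} = \frac{-20 - r^{2}}{10 r^{2}} \sqrt{r} = \frac{-20 - r^{2}}{10 r^{\frac{3}{2}}}$)
$b{\left(-213 \right)} - -25791 = \frac{-20 - \left(-213\right)^{2}}{10 \left(- 213 i \sqrt{213}\right)} - -25791 = \frac{\frac{i \sqrt{213}}{45369} \left(-20 - 45369\right)}{10} + 25791 = \frac{1}{10} \frac{i \sqrt{213}}{45369} \left(-45389\right) + 25791 = - \frac{45389 i \sqrt{213}}{453690} + 25791 = 25791 - \frac{45389 i \sqrt{213}}{453690}$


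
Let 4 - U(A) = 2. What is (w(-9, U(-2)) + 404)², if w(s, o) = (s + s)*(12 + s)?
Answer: 122500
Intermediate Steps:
U(A) = 2 (U(A) = 4 - 1*2 = 4 - 2 = 2)
w(s, o) = 2*s*(12 + s) (w(s, o) = (2*s)*(12 + s) = 2*s*(12 + s))
(w(-9, U(-2)) + 404)² = (2*(-9)*(12 - 9) + 404)² = (2*(-9)*3 + 404)² = (-54 + 404)² = 350² = 122500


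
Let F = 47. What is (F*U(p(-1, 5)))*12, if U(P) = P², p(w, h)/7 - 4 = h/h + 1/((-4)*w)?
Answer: 3046869/4 ≈ 7.6172e+5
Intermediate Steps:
p(w, h) = 35 - 7/(4*w) (p(w, h) = 28 + 7*(h/h + 1/((-4)*w)) = 28 + 7*(1 - 1/(4*w)) = 28 + (7 - 7/(4*w)) = 35 - 7/(4*w))
(F*U(p(-1, 5)))*12 = (47*(35 - 7/4/(-1))²)*12 = (47*(35 - 7/4*(-1))²)*12 = (47*(35 + 7/4)²)*12 = (47*(147/4)²)*12 = (47*(21609/16))*12 = (1015623/16)*12 = 3046869/4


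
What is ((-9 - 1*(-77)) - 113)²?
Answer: 2025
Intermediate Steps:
((-9 - 1*(-77)) - 113)² = ((-9 + 77) - 113)² = (68 - 113)² = (-45)² = 2025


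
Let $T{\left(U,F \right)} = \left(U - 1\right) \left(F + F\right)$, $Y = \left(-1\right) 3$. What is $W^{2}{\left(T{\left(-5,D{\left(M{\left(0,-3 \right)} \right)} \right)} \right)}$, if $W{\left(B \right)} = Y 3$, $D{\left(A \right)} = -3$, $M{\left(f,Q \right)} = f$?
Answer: $81$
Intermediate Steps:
$Y = -3$
$T{\left(U,F \right)} = 2 F \left(-1 + U\right)$ ($T{\left(U,F \right)} = \left(-1 + U\right) 2 F = 2 F \left(-1 + U\right)$)
$W{\left(B \right)} = -9$ ($W{\left(B \right)} = \left(-3\right) 3 = -9$)
$W^{2}{\left(T{\left(-5,D{\left(M{\left(0,-3 \right)} \right)} \right)} \right)} = \left(-9\right)^{2} = 81$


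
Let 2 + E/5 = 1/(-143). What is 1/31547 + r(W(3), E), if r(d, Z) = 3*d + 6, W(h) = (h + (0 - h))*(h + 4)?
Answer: 189283/31547 ≈ 6.0000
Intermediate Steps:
E = -1435/143 (E = -10 + 5/(-143) = -10 + 5*(-1/143) = -10 - 5/143 = -1435/143 ≈ -10.035)
W(h) = 0 (W(h) = (h - h)*(4 + h) = 0*(4 + h) = 0)
r(d, Z) = 6 + 3*d
1/31547 + r(W(3), E) = 1/31547 + (6 + 3*0) = 1/31547 + (6 + 0) = 1/31547 + 6 = 189283/31547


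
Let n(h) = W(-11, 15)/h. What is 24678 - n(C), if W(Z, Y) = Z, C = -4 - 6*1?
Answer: 246769/10 ≈ 24677.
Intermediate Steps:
C = -10 (C = -4 - 6 = -10)
n(h) = -11/h
24678 - n(C) = 24678 - (-11)/(-10) = 24678 - (-11)*(-1)/10 = 24678 - 1*11/10 = 24678 - 11/10 = 246769/10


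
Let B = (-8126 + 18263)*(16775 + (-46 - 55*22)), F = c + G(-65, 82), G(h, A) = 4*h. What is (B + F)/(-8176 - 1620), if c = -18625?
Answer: -78648609/4898 ≈ -16057.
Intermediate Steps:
F = -18885 (F = -18625 + 4*(-65) = -18625 - 260 = -18885)
B = 157316103 (B = 10137*(16775 + (-46 - 1210)) = 10137*(16775 - 1256) = 10137*15519 = 157316103)
(B + F)/(-8176 - 1620) = (157316103 - 18885)/(-8176 - 1620) = 157297218/(-9796) = 157297218*(-1/9796) = -78648609/4898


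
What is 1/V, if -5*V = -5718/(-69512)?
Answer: -173780/2859 ≈ -60.784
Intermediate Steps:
V = -2859/173780 (V = -(-5718)/(5*(-69512)) = -(-5718)*(-1)/(5*69512) = -⅕*2859/34756 = -2859/173780 ≈ -0.016452)
1/V = 1/(-2859/173780) = -173780/2859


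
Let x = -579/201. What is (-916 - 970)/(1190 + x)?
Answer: -126362/79537 ≈ -1.5887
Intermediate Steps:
x = -193/67 (x = -579*1/201 = -193/67 ≈ -2.8806)
(-916 - 970)/(1190 + x) = (-916 - 970)/(1190 - 193/67) = -1886/79537/67 = -1886*67/79537 = -126362/79537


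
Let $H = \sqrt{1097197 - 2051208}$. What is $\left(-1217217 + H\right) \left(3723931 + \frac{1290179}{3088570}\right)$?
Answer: $- \frac{13999970871379603233}{3088570} + \frac{11501622858849 i \sqrt{954011}}{3088570} \approx -4.5328 \cdot 10^{12} + 3.6373 \cdot 10^{9} i$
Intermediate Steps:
$H = i \sqrt{954011}$ ($H = \sqrt{-954011} = i \sqrt{954011} \approx 976.73 i$)
$\left(-1217217 + H\right) \left(3723931 + \frac{1290179}{3088570}\right) = \left(-1217217 + i \sqrt{954011}\right) \left(3723931 + \frac{1290179}{3088570}\right) = \left(-1217217 + i \sqrt{954011}\right) \frac{11501622858849}{3088570} = - \frac{13999970871379603233}{3088570} + \frac{11501622858849 i \sqrt{954011}}{3088570}$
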